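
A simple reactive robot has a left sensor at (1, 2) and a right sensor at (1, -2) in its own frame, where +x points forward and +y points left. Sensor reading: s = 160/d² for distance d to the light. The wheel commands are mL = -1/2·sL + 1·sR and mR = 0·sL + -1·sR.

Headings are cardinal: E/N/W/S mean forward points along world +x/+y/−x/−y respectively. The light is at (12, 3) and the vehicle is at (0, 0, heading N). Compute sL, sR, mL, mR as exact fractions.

left sensor world pos  = (-2, 1); dL² = 200
right sensor world pos = (2, 1); dR² = 104
sL = 160/200 = 4/5
sR = 160/104 = 20/13
mL = -1/2·sL + 1·sR = 74/65
mR = 0·sL + -1·sR = -20/13

4/5 20/13 74/65 -20/13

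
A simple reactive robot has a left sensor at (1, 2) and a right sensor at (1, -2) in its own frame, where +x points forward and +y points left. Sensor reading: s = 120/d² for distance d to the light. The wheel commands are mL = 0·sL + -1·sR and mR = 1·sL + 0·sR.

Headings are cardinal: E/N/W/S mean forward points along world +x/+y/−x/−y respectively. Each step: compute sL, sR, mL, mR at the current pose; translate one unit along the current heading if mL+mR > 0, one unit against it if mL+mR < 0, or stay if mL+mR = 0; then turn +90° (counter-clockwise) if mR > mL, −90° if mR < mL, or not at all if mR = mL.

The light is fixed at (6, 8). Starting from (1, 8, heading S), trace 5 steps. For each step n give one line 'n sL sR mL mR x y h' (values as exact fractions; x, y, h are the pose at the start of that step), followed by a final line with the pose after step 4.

n=0: pose=(1,8,S); sL=12, sR=12/5; mL=-12/5, mR=12; mL+mR=48/5 → advance +1; mR−mL=72/5 → turn +1·90°
n=1: pose=(1,7,E); sL=120/17, sR=24/5; mL=-24/5, mR=120/17; mL+mR=192/85 → advance +1; mR−mL=1008/85 → turn +1·90°
n=2: pose=(2,7,N); sL=10/3, sR=30; mL=-30, mR=10/3; mL+mR=-80/3 → advance -1; mR−mL=100/3 → turn +1·90°
n=3: pose=(2,6,W); sL=120/41, sR=24/5; mL=-24/5, mR=120/41; mL+mR=-384/205 → advance -1; mR−mL=1584/205 → turn +1·90°
n=4: pose=(3,6,S); sL=12, sR=60/17; mL=-60/17, mR=12; mL+mR=144/17 → advance +1; mR−mL=264/17 → turn +1·90°

0 12 12/5 -12/5 12 1 8 S
1 120/17 24/5 -24/5 120/17 1 7 E
2 10/3 30 -30 10/3 2 7 N
3 120/41 24/5 -24/5 120/41 2 6 W
4 12 60/17 -60/17 12 3 6 S
final 3 5 E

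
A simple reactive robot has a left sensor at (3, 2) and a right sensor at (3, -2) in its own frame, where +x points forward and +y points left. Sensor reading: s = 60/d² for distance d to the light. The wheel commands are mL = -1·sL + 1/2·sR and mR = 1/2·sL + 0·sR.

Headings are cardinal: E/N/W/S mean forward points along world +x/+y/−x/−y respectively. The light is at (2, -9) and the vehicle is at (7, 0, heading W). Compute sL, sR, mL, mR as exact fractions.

left sensor world pos  = (4, -2); dL² = 53
right sensor world pos = (4, 2); dR² = 125
sL = 60/53 = 60/53
sR = 60/125 = 12/25
mL = -1·sL + 1/2·sR = -1182/1325
mR = 1/2·sL + 0·sR = 30/53

60/53 12/25 -1182/1325 30/53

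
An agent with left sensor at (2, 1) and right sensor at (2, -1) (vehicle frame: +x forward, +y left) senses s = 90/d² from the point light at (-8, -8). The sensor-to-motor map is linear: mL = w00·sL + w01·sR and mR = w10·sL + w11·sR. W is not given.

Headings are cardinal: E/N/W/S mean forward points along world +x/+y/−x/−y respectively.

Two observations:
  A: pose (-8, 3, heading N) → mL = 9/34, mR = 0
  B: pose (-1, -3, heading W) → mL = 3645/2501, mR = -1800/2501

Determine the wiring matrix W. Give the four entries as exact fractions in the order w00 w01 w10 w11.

obs A: pose=(-8,3,N) → sL=9/17, sR=9/17, mL=9/34, mR=0
obs B: pose=(-1,-3,W) → sL=90/41, sR=90/61, mL=3645/2501, mR=-1800/2501
sensor matrix S = [[9/17, 9/17], [90/41, 90/61]]; det S = -16200/42517
solve [mL_A; mL_B] = S·[w00; w01] and [mR_A; mR_B] = S·[w10; w11]:
  w00 = 1, w01 = -1/2, w10 = -1, w11 = 1

1 -1/2 -1 1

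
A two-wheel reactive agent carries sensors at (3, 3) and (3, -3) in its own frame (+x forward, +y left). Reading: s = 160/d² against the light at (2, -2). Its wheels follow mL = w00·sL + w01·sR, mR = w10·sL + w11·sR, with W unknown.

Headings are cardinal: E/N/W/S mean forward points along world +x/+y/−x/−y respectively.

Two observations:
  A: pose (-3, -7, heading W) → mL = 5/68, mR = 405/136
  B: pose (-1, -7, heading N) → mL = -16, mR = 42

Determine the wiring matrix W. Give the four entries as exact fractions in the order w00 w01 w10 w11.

obs A: pose=(-3,-7,W) → sL=5/4, sR=40/17, mL=5/68, mR=405/136
obs B: pose=(-1,-7,N) → sL=4, sR=40, mL=-16, mR=42
sensor matrix S = [[5/4, 40/17], [4, 40]]; det S = 690/17
solve [mL_A; mL_B] = S·[w00; w01] and [mR_A; mR_B] = S·[w10; w11]:
  w00 = 1, w01 = -1/2, w10 = 1/2, w11 = 1

1 -1/2 1/2 1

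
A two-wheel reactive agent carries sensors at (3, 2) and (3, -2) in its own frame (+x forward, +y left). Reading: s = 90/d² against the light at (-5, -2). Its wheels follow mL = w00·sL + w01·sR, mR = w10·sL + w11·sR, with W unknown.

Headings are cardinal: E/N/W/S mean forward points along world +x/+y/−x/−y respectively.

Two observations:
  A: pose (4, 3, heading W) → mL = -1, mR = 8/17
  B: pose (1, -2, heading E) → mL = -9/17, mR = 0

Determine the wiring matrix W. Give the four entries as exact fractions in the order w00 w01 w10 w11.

-1/2 0 1/2 -1/2

obs A: pose=(4,3,W) → sL=2, sR=18/17, mL=-1, mR=8/17
obs B: pose=(1,-2,E) → sL=18/17, sR=18/17, mL=-9/17, mR=0
sensor matrix S = [[2, 18/17], [18/17, 18/17]]; det S = 288/289
solve [mL_A; mL_B] = S·[w00; w01] and [mR_A; mR_B] = S·[w10; w11]:
  w00 = -1/2, w01 = 0, w10 = 1/2, w11 = -1/2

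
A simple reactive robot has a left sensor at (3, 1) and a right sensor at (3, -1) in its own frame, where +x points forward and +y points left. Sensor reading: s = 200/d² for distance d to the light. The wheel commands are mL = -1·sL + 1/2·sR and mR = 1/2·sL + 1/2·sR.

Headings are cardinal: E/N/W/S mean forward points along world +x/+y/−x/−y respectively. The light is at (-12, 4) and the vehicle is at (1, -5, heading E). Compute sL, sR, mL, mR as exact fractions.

5/8 50/89 -245/712 845/1424

left sensor world pos  = (4, -4); dL² = 320
right sensor world pos = (4, -6); dR² = 356
sL = 200/320 = 5/8
sR = 200/356 = 50/89
mL = -1·sL + 1/2·sR = -245/712
mR = 1/2·sL + 1/2·sR = 845/1424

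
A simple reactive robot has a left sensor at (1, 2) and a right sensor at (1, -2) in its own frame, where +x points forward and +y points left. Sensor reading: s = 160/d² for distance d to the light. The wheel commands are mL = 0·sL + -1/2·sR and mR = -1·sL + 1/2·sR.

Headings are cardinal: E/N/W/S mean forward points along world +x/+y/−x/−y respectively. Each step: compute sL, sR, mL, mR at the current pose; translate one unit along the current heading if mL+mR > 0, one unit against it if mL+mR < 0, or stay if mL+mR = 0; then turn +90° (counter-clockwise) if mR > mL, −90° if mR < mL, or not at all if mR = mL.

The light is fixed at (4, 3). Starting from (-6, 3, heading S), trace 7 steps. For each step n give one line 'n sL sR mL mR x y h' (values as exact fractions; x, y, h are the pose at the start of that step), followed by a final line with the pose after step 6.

n=0: pose=(-6,3,S); sL=32/13, sR=32/29; mL=-16/29, mR=-720/377; mL+mR=-32/13 → advance -1; mR−mL=-512/377 → turn -1·90°
n=1: pose=(-6,4,W); sL=80/61, sR=16/13; mL=-8/13, mR=-552/793; mL+mR=-80/61 → advance -1; mR−mL=-64/793 → turn -1·90°
n=2: pose=(-5,4,N); sL=32/25, sR=160/53; mL=-80/53, mR=304/1325; mL+mR=-32/25 → advance -1; mR−mL=2304/1325 → turn +1·90°
n=3: pose=(-5,3,W); sL=20/13, sR=20/13; mL=-10/13, mR=-10/13; mL+mR=-20/13 → advance -1; mR−mL=0 → turn +0·90°
n=4: pose=(-4,3,W); sL=32/17, sR=32/17; mL=-16/17, mR=-16/17; mL+mR=-32/17 → advance -1; mR−mL=0 → turn +0·90°
n=5: pose=(-3,3,W); sL=40/17, sR=40/17; mL=-20/17, mR=-20/17; mL+mR=-40/17 → advance -1; mR−mL=0 → turn +0·90°
n=6: pose=(-2,3,W); sL=160/53, sR=160/53; mL=-80/53, mR=-80/53; mL+mR=-160/53 → advance -1; mR−mL=0 → turn +0·90°

0 32/13 32/29 -16/29 -720/377 -6 3 S
1 80/61 16/13 -8/13 -552/793 -6 4 W
2 32/25 160/53 -80/53 304/1325 -5 4 N
3 20/13 20/13 -10/13 -10/13 -5 3 W
4 32/17 32/17 -16/17 -16/17 -4 3 W
5 40/17 40/17 -20/17 -20/17 -3 3 W
6 160/53 160/53 -80/53 -80/53 -2 3 W
final -1 3 W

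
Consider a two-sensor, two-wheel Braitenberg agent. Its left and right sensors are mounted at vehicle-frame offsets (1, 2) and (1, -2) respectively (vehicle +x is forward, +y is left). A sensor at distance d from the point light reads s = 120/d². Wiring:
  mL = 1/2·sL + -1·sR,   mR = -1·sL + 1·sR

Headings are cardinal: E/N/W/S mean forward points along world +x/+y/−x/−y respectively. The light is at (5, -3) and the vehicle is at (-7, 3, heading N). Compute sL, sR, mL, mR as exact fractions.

24/49 120/149 -4092/7301 2304/7301

left sensor world pos  = (-9, 4); dL² = 245
right sensor world pos = (-5, 4); dR² = 149
sL = 120/245 = 24/49
sR = 120/149 = 120/149
mL = 1/2·sL + -1·sR = -4092/7301
mR = -1·sL + 1·sR = 2304/7301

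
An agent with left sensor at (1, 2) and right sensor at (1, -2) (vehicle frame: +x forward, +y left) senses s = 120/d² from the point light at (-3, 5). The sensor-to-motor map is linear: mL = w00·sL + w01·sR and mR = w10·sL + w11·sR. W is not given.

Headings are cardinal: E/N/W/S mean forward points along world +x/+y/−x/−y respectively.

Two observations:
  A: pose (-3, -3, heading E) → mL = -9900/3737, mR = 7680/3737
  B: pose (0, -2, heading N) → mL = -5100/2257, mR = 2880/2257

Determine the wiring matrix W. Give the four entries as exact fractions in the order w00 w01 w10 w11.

obs A: pose=(-3,-3,E) → sL=120/37, sR=120/101, mL=-9900/3737, mR=7680/3737
obs B: pose=(0,-2,N) → sL=120/37, sR=120/61, mL=-5100/2257, mR=2880/2257
sensor matrix S = [[120/37, 120/101], [120/37, 120/61]]; det S = 576000/227957
solve [mL_A; mL_B] = S·[w00; w01] and [mR_A; mR_B] = S·[w10; w11]:
  w00 = -1, w01 = 1/2, w10 = 1, w11 = -1

-1 1/2 1 -1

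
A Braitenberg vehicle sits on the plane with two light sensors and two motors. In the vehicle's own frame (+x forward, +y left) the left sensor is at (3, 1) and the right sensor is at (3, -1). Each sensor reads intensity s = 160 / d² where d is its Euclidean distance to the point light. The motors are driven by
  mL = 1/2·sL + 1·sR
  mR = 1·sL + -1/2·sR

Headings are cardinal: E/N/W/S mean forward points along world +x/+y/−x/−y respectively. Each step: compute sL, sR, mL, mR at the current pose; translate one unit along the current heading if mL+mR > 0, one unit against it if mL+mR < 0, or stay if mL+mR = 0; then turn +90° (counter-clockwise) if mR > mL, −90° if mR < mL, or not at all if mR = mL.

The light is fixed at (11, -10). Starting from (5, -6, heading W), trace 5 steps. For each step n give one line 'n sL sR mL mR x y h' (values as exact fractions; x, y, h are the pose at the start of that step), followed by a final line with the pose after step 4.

n=0: pose=(5,-6,W); sL=16/9, sR=80/53; mL=1144/477, mR=488/477; mL+mR=544/159 → advance +1; mR−mL=-656/477 → turn -1·90°
n=1: pose=(4,-6,N); sL=160/113, sR=32/17; mL=4976/1921, mR=912/1921; mL+mR=5888/1921 → advance +1; mR−mL=-4064/1921 → turn -1·90°
n=2: pose=(4,-5,E); sL=40/13, sR=5; mL=85/13, mR=15/26; mL+mR=185/26 → advance +1; mR−mL=-155/26 → turn -1·90°
n=3: pose=(5,-5,S); sL=160/29, sR=160/53; mL=8880/1537, mR=6160/1537; mL+mR=15040/1537 → advance +1; mR−mL=-2720/1537 → turn -1·90°
n=4: pose=(5,-6,W); sL=16/9, sR=80/53; mL=1144/477, mR=488/477; mL+mR=544/159 → advance +1; mR−mL=-656/477 → turn -1·90°

0 16/9 80/53 1144/477 488/477 5 -6 W
1 160/113 32/17 4976/1921 912/1921 4 -6 N
2 40/13 5 85/13 15/26 4 -5 E
3 160/29 160/53 8880/1537 6160/1537 5 -5 S
4 16/9 80/53 1144/477 488/477 5 -6 W
final 4 -6 N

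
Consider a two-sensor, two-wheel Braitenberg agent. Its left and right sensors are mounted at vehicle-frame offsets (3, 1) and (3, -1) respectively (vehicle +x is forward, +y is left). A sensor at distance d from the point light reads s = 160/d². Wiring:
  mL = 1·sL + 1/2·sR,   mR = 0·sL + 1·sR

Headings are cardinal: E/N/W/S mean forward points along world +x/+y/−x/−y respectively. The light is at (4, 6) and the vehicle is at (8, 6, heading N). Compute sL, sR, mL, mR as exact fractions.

left sensor world pos  = (7, 9); dL² = 18
right sensor world pos = (9, 9); dR² = 34
sL = 160/18 = 80/9
sR = 160/34 = 80/17
mL = 1·sL + 1/2·sR = 1720/153
mR = 0·sL + 1·sR = 80/17

80/9 80/17 1720/153 80/17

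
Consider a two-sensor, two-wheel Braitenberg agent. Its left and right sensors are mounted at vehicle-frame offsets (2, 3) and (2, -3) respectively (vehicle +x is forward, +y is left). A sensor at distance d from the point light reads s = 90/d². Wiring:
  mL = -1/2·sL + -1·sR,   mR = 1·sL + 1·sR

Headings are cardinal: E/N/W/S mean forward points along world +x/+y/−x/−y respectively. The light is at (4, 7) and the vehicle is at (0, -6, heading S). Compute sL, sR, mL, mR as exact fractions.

45/113 45/137 -16335/30962 11250/15481

left sensor world pos  = (3, -8); dL² = 226
right sensor world pos = (-3, -8); dR² = 274
sL = 90/226 = 45/113
sR = 90/274 = 45/137
mL = -1/2·sL + -1·sR = -16335/30962
mR = 1·sL + 1·sR = 11250/15481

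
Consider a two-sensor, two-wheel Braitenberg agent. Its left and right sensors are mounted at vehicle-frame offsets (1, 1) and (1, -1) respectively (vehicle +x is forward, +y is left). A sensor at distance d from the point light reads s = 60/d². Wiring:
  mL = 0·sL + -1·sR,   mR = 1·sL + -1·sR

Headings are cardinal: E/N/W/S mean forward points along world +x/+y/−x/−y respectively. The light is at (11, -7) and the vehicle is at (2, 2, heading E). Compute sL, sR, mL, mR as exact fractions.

15/41 15/32 -15/32 -135/1312

left sensor world pos  = (3, 3); dL² = 164
right sensor world pos = (3, 1); dR² = 128
sL = 60/164 = 15/41
sR = 60/128 = 15/32
mL = 0·sL + -1·sR = -15/32
mR = 1·sL + -1·sR = -135/1312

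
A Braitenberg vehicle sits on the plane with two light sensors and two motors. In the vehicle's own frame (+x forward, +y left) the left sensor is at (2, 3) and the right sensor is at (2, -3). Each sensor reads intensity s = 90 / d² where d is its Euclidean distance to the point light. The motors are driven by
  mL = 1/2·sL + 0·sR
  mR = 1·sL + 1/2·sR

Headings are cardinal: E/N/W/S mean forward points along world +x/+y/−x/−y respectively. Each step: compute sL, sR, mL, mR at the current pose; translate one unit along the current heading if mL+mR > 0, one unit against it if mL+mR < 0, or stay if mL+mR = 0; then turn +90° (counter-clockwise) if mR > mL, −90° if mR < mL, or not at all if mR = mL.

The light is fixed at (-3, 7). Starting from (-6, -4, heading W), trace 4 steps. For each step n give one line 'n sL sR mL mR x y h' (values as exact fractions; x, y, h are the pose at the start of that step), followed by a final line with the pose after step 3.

n=0: pose=(-6,-4,W); sL=90/221, sR=90/89; mL=45/221, mR=17955/19669; mL+mR=21960/19669 → advance +1; mR−mL=13950/19669 → turn +1·90°
n=1: pose=(-7,-4,S); sL=9/17, sR=45/109; mL=9/34, mR=2727/3706; mL+mR=1854/1853 → advance +1; mR−mL=873/1853 → turn +1·90°
n=2: pose=(-7,-5,E); sL=18/17, sR=90/229; mL=9/17, mR=4887/3893; mL+mR=6948/3893 → advance +1; mR−mL=2826/3893 → turn +1·90°
n=3: pose=(-6,-5,N); sL=45/68, sR=9/10; mL=45/136, mR=189/170; mL+mR=981/680 → advance +1; mR−mL=531/680 → turn +1·90°

0 90/221 90/89 45/221 17955/19669 -6 -4 W
1 9/17 45/109 9/34 2727/3706 -7 -4 S
2 18/17 90/229 9/17 4887/3893 -7 -5 E
3 45/68 9/10 45/136 189/170 -6 -5 N
final -6 -4 W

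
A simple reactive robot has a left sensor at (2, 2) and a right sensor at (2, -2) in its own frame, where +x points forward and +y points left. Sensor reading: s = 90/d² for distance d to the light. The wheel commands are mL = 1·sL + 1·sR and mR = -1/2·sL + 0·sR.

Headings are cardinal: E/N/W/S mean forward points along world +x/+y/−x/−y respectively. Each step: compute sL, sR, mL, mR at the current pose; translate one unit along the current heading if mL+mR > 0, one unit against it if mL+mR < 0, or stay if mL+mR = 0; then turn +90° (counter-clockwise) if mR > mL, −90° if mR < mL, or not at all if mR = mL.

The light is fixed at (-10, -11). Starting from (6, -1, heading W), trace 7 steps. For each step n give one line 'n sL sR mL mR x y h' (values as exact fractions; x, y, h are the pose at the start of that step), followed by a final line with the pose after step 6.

n=0: pose=(6,-1,W); sL=9/26, sR=9/34; mL=135/221, mR=-9/52; mL+mR=387/884 → advance +1; mR−mL=-693/884 → turn -1·90°
n=1: pose=(5,-1,N); sL=90/313, sR=90/433; mL=67140/135529, mR=-45/313; mL+mR=47655/135529 → advance +1; mR−mL=-86625/135529 → turn -1·90°
n=2: pose=(5,0,E); sL=45/229, sR=9/37; mL=3726/8473, mR=-45/458; mL+mR=5787/16946 → advance +1; mR−mL=-9117/16946 → turn -1·90°
n=3: pose=(6,0,S); sL=2/9, sR=90/277; mL=1364/2493, mR=-1/9; mL+mR=1087/2493 → advance +1; mR−mL=-547/831 → turn -1·90°
n=4: pose=(6,-1,W); sL=9/26, sR=9/34; mL=135/221, mR=-9/52; mL+mR=387/884 → advance +1; mR−mL=-693/884 → turn -1·90°
n=5: pose=(5,-1,N); sL=90/313, sR=90/433; mL=67140/135529, mR=-45/313; mL+mR=47655/135529 → advance +1; mR−mL=-86625/135529 → turn -1·90°
n=6: pose=(5,0,E); sL=45/229, sR=9/37; mL=3726/8473, mR=-45/458; mL+mR=5787/16946 → advance +1; mR−mL=-9117/16946 → turn -1·90°

0 9/26 9/34 135/221 -9/52 6 -1 W
1 90/313 90/433 67140/135529 -45/313 5 -1 N
2 45/229 9/37 3726/8473 -45/458 5 0 E
3 2/9 90/277 1364/2493 -1/9 6 0 S
4 9/26 9/34 135/221 -9/52 6 -1 W
5 90/313 90/433 67140/135529 -45/313 5 -1 N
6 45/229 9/37 3726/8473 -45/458 5 0 E
final 6 0 S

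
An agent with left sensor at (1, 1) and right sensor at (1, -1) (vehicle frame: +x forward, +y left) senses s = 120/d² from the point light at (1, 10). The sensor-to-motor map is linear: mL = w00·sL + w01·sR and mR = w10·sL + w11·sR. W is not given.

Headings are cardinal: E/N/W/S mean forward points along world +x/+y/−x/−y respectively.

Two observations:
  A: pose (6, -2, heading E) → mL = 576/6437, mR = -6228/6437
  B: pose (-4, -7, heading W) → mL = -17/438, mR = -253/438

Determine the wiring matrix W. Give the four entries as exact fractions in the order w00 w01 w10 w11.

obs A: pose=(6,-2,E) → sL=120/157, sR=24/41, mL=576/6437, mR=-6228/6437
obs B: pose=(-4,-7,W) → sL=1/3, sR=30/73, mL=-17/438, mR=-253/438
sensor matrix S = [[120/157, 24/41], [1/3, 30/73]]; det S = 55912/469901
solve [mL_A; mL_B] = S·[w00; w01] and [mR_A; mR_B] = S·[w10; w11]:
  w00 = 1/2, w01 = -1/2, w10 = -1/2, w11 = -1

1/2 -1/2 -1/2 -1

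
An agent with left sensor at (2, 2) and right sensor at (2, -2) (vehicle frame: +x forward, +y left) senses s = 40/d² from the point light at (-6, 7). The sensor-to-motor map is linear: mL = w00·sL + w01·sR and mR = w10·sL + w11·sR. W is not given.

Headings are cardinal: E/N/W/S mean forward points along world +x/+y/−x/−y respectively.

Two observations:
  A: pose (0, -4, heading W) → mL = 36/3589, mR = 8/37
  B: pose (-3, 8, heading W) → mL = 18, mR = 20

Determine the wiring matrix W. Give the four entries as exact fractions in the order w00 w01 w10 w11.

obs A: pose=(0,-4,W) → sL=8/37, sR=40/97, mL=36/3589, mR=8/37
obs B: pose=(-3,8,W) → sL=20, sR=4, mL=18, mR=20
sensor matrix S = [[8/37, 40/97], [20, 4]]; det S = -26496/3589
solve [mL_A; mL_B] = S·[w00; w01] and [mR_A; mR_B] = S·[w10; w11]:
  w00 = 1, w01 = -1/2, w10 = 1, w11 = 0

1 -1/2 1 0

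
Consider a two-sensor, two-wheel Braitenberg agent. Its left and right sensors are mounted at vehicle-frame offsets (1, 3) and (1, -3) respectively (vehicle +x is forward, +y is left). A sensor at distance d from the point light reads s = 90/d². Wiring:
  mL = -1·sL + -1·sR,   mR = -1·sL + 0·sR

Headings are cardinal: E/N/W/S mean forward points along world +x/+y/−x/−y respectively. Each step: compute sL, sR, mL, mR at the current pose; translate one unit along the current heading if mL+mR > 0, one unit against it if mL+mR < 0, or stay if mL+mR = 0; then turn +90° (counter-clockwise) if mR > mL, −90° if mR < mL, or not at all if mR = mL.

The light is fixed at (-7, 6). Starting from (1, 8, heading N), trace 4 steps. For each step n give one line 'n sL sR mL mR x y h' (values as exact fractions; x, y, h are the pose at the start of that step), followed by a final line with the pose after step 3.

n=0: pose=(1,8,N); sL=45/17, sR=9/13; mL=-738/221, mR=-45/17; mL+mR=-1323/221 → advance -1; mR−mL=9/13 → turn +1·90°
n=1: pose=(1,7,W); sL=90/53, sR=18/13; mL=-2124/689, mR=-90/53; mL+mR=-3294/689 → advance -1; mR−mL=18/13 → turn +1·90°
n=2: pose=(2,7,S); sL=5/8, sR=5/2; mL=-25/8, mR=-5/8; mL+mR=-15/4 → advance -1; mR−mL=5/2 → turn +1·90°
n=3: pose=(2,8,E); sL=18/25, sR=90/101; mL=-4068/2525, mR=-18/25; mL+mR=-5886/2525 → advance -1; mR−mL=90/101 → turn +1·90°

0 45/17 9/13 -738/221 -45/17 1 8 N
1 90/53 18/13 -2124/689 -90/53 1 7 W
2 5/8 5/2 -25/8 -5/8 2 7 S
3 18/25 90/101 -4068/2525 -18/25 2 8 E
final 1 8 N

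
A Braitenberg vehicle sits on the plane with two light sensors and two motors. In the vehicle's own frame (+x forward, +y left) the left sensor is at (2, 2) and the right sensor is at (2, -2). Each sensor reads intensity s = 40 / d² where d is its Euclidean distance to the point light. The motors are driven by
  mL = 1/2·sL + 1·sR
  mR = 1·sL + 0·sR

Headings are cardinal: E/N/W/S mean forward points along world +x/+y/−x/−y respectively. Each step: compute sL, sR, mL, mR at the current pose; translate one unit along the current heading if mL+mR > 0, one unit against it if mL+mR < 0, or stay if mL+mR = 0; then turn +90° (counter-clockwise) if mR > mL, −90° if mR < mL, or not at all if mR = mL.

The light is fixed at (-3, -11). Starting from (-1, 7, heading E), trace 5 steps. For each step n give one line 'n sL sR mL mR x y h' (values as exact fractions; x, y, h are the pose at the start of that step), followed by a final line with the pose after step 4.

0 5/52 5/34 345/1768 5/52 -1 7 E
1 40/281 40/257 16380/72217 40/281 0 7 S
2 20/113 20/181 4070/20453 20/113 0 6 W
3 40/361 40/377 21980/136097 40/361 -1 6 N
4 5/52 5/34 345/1768 5/52 -1 7 E
final 0 7 S

n=0: pose=(-1,7,E); sL=5/52, sR=5/34; mL=345/1768, mR=5/52; mL+mR=515/1768 → advance +1; mR−mL=-175/1768 → turn -1·90°
n=1: pose=(0,7,S); sL=40/281, sR=40/257; mL=16380/72217, mR=40/281; mL+mR=26660/72217 → advance +1; mR−mL=-6100/72217 → turn -1·90°
n=2: pose=(0,6,W); sL=20/113, sR=20/181; mL=4070/20453, mR=20/113; mL+mR=7690/20453 → advance +1; mR−mL=-450/20453 → turn -1·90°
n=3: pose=(-1,6,N); sL=40/361, sR=40/377; mL=21980/136097, mR=40/361; mL+mR=37060/136097 → advance +1; mR−mL=-6900/136097 → turn -1·90°
n=4: pose=(-1,7,E); sL=5/52, sR=5/34; mL=345/1768, mR=5/52; mL+mR=515/1768 → advance +1; mR−mL=-175/1768 → turn -1·90°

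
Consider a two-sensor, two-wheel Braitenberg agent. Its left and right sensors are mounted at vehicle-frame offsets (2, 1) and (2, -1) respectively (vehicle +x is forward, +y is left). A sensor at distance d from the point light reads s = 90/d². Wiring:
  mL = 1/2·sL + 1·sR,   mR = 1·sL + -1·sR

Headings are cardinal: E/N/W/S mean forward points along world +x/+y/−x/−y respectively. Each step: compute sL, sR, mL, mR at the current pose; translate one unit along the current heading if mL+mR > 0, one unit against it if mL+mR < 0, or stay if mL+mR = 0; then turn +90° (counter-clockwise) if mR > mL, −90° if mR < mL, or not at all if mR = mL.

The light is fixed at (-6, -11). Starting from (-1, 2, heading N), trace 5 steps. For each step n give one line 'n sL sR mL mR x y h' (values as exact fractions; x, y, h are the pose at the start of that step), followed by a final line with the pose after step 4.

n=0: pose=(-1,2,N); sL=90/241, sR=10/29; mL=3715/6989, mR=200/6989; mL+mR=135/241 → advance +1; mR−mL=-3515/6989 → turn -1·90°
n=1: pose=(-1,3,E); sL=45/137, sR=45/109; mL=17235/29866, mR=-1260/14933; mL+mR=135/274 → advance +1; mR−mL=-19755/29866 → turn -1·90°
n=2: pose=(0,3,S); sL=90/193, sR=90/169; mL=24975/32617, mR=-2160/32617; mL+mR=135/193 → advance +1; mR−mL=-27135/32617 → turn -1·90°
n=3: pose=(0,2,W); sL=9/16, sR=45/106; mL=1197/1696, mR=117/848; mL+mR=27/32 → advance +1; mR−mL=-963/1696 → turn -1·90°
n=4: pose=(-1,2,N); sL=90/241, sR=10/29; mL=3715/6989, mR=200/6989; mL+mR=135/241 → advance +1; mR−mL=-3515/6989 → turn -1·90°

0 90/241 10/29 3715/6989 200/6989 -1 2 N
1 45/137 45/109 17235/29866 -1260/14933 -1 3 E
2 90/193 90/169 24975/32617 -2160/32617 0 3 S
3 9/16 45/106 1197/1696 117/848 0 2 W
4 90/241 10/29 3715/6989 200/6989 -1 2 N
final -1 3 E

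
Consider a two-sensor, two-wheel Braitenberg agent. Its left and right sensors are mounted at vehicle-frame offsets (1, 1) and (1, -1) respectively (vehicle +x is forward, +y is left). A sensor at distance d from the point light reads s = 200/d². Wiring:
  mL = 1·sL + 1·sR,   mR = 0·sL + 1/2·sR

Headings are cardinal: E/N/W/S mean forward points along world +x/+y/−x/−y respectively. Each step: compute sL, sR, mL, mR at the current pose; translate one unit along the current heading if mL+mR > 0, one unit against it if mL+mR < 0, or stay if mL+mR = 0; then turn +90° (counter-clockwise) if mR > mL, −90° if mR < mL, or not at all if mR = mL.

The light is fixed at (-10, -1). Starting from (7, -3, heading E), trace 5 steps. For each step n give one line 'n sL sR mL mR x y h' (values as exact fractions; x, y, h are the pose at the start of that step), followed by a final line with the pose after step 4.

n=0: pose=(7,-3,E); sL=8/13, sR=200/333; mL=5264/4329, mR=100/333; mL+mR=2188/1443 → advance +1; mR−mL=-3964/4329 → turn -1·90°
n=1: pose=(8,-3,S); sL=20/37, sR=100/149; mL=6680/5513, mR=50/149; mL+mR=8530/5513 → advance +1; mR−mL=-4830/5513 → turn -1·90°
n=2: pose=(8,-4,W); sL=40/61, sR=200/293; mL=23920/17873, mR=100/293; mL+mR=30020/17873 → advance +1; mR−mL=-17820/17873 → turn -1·90°
n=3: pose=(7,-4,N); sL=10/13, sR=25/41; mL=735/533, mR=25/82; mL+mR=1795/1066 → advance +1; mR−mL=-1145/1066 → turn -1·90°
n=4: pose=(7,-3,E); sL=8/13, sR=200/333; mL=5264/4329, mR=100/333; mL+mR=2188/1443 → advance +1; mR−mL=-3964/4329 → turn -1·90°

0 8/13 200/333 5264/4329 100/333 7 -3 E
1 20/37 100/149 6680/5513 50/149 8 -3 S
2 40/61 200/293 23920/17873 100/293 8 -4 W
3 10/13 25/41 735/533 25/82 7 -4 N
4 8/13 200/333 5264/4329 100/333 7 -3 E
final 8 -3 S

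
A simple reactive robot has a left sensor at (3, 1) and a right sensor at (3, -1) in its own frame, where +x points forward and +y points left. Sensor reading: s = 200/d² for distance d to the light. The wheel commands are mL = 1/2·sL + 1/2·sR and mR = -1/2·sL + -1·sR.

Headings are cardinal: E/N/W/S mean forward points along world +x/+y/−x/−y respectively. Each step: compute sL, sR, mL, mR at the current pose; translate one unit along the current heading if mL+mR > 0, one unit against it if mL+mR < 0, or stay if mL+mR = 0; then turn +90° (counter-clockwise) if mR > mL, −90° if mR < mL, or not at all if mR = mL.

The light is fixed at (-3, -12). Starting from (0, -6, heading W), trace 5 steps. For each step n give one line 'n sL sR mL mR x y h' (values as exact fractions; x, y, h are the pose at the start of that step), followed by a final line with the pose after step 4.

0 8 200/49 296/49 -396/49 0 -6 W
1 20/9 100/53 980/477 -1430/477 1 -6 N
2 40/17 40/13 600/221 -940/221 1 -7 E
3 10 25 35/2 -30 0 -7 S
4 8 200/49 296/49 -396/49 0 -6 W
final 1 -6 N

n=0: pose=(0,-6,W); sL=8, sR=200/49; mL=296/49, mR=-396/49; mL+mR=-100/49 → advance -1; mR−mL=-692/49 → turn -1·90°
n=1: pose=(1,-6,N); sL=20/9, sR=100/53; mL=980/477, mR=-1430/477; mL+mR=-50/53 → advance -1; mR−mL=-2410/477 → turn -1·90°
n=2: pose=(1,-7,E); sL=40/17, sR=40/13; mL=600/221, mR=-940/221; mL+mR=-20/13 → advance -1; mR−mL=-1540/221 → turn -1·90°
n=3: pose=(0,-7,S); sL=10, sR=25; mL=35/2, mR=-30; mL+mR=-25/2 → advance -1; mR−mL=-95/2 → turn -1·90°
n=4: pose=(0,-6,W); sL=8, sR=200/49; mL=296/49, mR=-396/49; mL+mR=-100/49 → advance -1; mR−mL=-692/49 → turn -1·90°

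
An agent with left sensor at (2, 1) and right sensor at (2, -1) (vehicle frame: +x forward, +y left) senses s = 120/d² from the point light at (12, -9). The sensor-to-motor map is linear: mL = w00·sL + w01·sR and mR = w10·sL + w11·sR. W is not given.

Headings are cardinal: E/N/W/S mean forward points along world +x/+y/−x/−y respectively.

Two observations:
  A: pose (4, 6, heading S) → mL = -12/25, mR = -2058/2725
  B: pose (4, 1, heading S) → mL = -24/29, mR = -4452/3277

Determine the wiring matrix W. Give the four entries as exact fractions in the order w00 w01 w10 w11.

0 -1 -1/2 -1

obs A: pose=(4,6,S) → sL=60/109, sR=12/25, mL=-12/25, mR=-2058/2725
obs B: pose=(4,1,S) → sL=120/113, sR=24/29, mL=-24/29, mR=-4452/3277
sensor matrix S = [[60/109, 12/25], [120/113, 24/29]]; det S = -96768/1785965
solve [mL_A; mL_B] = S·[w00; w01] and [mR_A; mR_B] = S·[w10; w11]:
  w00 = 0, w01 = -1, w10 = -1/2, w11 = -1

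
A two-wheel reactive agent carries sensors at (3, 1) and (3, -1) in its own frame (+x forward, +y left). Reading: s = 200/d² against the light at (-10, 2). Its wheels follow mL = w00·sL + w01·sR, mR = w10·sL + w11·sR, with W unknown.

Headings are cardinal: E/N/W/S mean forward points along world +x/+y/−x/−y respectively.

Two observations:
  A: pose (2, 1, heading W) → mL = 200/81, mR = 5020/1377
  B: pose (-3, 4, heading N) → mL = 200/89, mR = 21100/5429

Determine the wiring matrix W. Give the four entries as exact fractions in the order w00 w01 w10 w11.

obs A: pose=(2,1,W) → sL=40/17, sR=200/81, mL=200/81, mR=5020/1377
obs B: pose=(-3,4,N) → sL=200/61, sR=200/89, mL=200/89, mR=21100/5429
sensor matrix S = [[40/17, 200/81], [200/61, 200/89]]; det S = -20992000/7475733
solve [mL_A; mL_B] = S·[w00; w01] and [mR_A; mR_B] = S·[w10; w11]:
  w00 = 0, w01 = 1, w10 = 1/2, w11 = 1

0 1 1/2 1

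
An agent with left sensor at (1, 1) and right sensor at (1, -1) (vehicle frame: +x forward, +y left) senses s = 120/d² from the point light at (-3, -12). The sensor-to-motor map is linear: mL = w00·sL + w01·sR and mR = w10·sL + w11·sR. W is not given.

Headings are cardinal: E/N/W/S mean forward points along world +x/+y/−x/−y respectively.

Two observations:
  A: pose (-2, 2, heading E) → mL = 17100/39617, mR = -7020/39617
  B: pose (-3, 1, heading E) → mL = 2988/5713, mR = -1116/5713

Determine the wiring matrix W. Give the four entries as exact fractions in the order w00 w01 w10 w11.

obs A: pose=(-2,2,E) → sL=120/229, sR=120/173, mL=17100/39617, mR=-7020/39617
obs B: pose=(-3,1,E) → sL=120/197, sR=24/29, mL=2988/5713, mR=-1116/5713
sensor matrix S = [[120/229, 120/173], [120/197, 24/29]]; det S = 2522880/226331921
solve [mL_A; mL_B] = S·[w00; w01] and [mR_A; mR_B] = S·[w10; w11]:
  w00 = -1/2, w01 = 1, w10 = -1, w11 = 1/2

-1/2 1 -1 1/2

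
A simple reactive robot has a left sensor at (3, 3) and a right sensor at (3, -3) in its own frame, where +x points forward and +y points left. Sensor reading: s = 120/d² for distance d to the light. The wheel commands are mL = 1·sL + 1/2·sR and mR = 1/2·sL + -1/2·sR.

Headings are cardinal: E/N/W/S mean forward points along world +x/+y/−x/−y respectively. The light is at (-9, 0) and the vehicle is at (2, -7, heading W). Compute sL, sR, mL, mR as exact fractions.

left sensor world pos  = (-1, -10); dL² = 164
right sensor world pos = (-1, -4); dR² = 80
sL = 120/164 = 30/41
sR = 120/80 = 3/2
mL = 1·sL + 1/2·sR = 243/164
mR = 1/2·sL + -1/2·sR = -63/164

30/41 3/2 243/164 -63/164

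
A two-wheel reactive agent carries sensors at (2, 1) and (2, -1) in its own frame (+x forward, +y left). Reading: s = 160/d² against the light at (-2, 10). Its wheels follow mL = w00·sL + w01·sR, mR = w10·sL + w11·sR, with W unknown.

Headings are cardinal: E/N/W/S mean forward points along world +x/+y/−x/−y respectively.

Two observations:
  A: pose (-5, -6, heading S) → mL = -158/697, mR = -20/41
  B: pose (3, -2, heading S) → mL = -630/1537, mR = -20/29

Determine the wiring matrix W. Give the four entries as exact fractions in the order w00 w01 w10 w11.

1/2 -1 -1 0

obs A: pose=(-5,-6,S) → sL=20/41, sR=8/17, mL=-158/697, mR=-20/41
obs B: pose=(3,-2,S) → sL=20/29, sR=40/53, mL=-630/1537, mR=-20/29
sensor matrix S = [[20/41, 8/17], [20/29, 40/53]]; det S = 46720/1071289
solve [mL_A; mL_B] = S·[w00; w01] and [mR_A; mR_B] = S·[w10; w11]:
  w00 = 1/2, w01 = -1, w10 = -1, w11 = 0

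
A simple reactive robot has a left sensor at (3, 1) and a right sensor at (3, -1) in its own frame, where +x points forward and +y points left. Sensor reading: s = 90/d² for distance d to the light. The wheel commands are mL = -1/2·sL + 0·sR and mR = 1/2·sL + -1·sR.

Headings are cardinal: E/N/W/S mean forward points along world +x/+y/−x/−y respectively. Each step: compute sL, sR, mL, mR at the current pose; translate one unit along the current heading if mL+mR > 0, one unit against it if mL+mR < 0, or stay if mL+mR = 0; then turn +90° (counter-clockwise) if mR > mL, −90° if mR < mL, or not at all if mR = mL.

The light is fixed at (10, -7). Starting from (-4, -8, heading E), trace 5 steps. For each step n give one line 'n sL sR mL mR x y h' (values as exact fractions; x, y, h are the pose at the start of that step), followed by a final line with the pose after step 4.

0 90/121 18/25 -45/121 -1053/3025 -4 -8 E
1 9/26 9/20 -9/52 -18/65 -5 -8 N
2 18/29 10/17 -9/29 -137/493 -5 -9 E
3 9/29 45/113 -9/58 -1593/6554 -6 -9 N
4 90/173 18/37 -45/173 -1449/6401 -6 -10 E
final -7 -10 N

n=0: pose=(-4,-8,E); sL=90/121, sR=18/25; mL=-45/121, mR=-1053/3025; mL+mR=-18/25 → advance -1; mR−mL=72/3025 → turn +1·90°
n=1: pose=(-5,-8,N); sL=9/26, sR=9/20; mL=-9/52, mR=-18/65; mL+mR=-9/20 → advance -1; mR−mL=-27/260 → turn -1·90°
n=2: pose=(-5,-9,E); sL=18/29, sR=10/17; mL=-9/29, mR=-137/493; mL+mR=-10/17 → advance -1; mR−mL=16/493 → turn +1·90°
n=3: pose=(-6,-9,N); sL=9/29, sR=45/113; mL=-9/58, mR=-1593/6554; mL+mR=-45/113 → advance -1; mR−mL=-288/3277 → turn -1·90°
n=4: pose=(-6,-10,E); sL=90/173, sR=18/37; mL=-45/173, mR=-1449/6401; mL+mR=-18/37 → advance -1; mR−mL=216/6401 → turn +1·90°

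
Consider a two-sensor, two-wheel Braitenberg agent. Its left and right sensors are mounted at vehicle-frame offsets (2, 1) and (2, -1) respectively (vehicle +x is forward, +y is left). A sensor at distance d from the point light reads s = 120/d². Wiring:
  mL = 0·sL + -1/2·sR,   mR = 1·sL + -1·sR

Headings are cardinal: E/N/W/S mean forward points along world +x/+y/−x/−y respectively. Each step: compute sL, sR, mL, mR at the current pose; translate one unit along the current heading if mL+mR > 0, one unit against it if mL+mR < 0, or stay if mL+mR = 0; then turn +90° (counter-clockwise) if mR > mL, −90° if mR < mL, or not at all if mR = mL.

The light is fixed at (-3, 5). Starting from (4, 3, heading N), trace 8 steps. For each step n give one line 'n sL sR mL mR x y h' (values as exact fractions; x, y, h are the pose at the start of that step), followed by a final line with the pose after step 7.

0 10/3 15/8 -15/16 35/24 4 3 N
1 120/29 24/5 -12/5 -96/145 4 4 W
2 4/3 60/29 -30/29 -64/87 5 4 S
3 120/101 120/101 -60/101 0 5 5 E
4 3 30/17 -15/17 21/17 4 5 N
5 24/5 120/29 -60/29 96/145 4 6 W
6 60/41 12/5 -6/5 -192/205 5 6 S
7 120/109 120/101 -60/101 -960/11009 5 7 E
final 4 7 N

n=0: pose=(4,3,N); sL=10/3, sR=15/8; mL=-15/16, mR=35/24; mL+mR=25/48 → advance +1; mR−mL=115/48 → turn +1·90°
n=1: pose=(4,4,W); sL=120/29, sR=24/5; mL=-12/5, mR=-96/145; mL+mR=-444/145 → advance -1; mR−mL=252/145 → turn +1·90°
n=2: pose=(5,4,S); sL=4/3, sR=60/29; mL=-30/29, mR=-64/87; mL+mR=-154/87 → advance -1; mR−mL=26/87 → turn +1·90°
n=3: pose=(5,5,E); sL=120/101, sR=120/101; mL=-60/101, mR=0; mL+mR=-60/101 → advance -1; mR−mL=60/101 → turn +1·90°
n=4: pose=(4,5,N); sL=3, sR=30/17; mL=-15/17, mR=21/17; mL+mR=6/17 → advance +1; mR−mL=36/17 → turn +1·90°
n=5: pose=(4,6,W); sL=24/5, sR=120/29; mL=-60/29, mR=96/145; mL+mR=-204/145 → advance -1; mR−mL=396/145 → turn +1·90°
n=6: pose=(5,6,S); sL=60/41, sR=12/5; mL=-6/5, mR=-192/205; mL+mR=-438/205 → advance -1; mR−mL=54/205 → turn +1·90°
n=7: pose=(5,7,E); sL=120/109, sR=120/101; mL=-60/101, mR=-960/11009; mL+mR=-7500/11009 → advance -1; mR−mL=5580/11009 → turn +1·90°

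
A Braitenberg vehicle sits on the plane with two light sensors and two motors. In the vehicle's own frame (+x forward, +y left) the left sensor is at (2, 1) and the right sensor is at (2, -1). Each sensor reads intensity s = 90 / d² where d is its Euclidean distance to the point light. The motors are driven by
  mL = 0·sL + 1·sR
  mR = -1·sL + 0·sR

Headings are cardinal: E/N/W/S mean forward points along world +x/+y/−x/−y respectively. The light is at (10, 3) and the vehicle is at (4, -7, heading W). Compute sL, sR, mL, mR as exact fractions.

left sensor world pos  = (2, -8); dL² = 185
right sensor world pos = (2, -6); dR² = 145
sL = 90/185 = 18/37
sR = 90/145 = 18/29
mL = 0·sL + 1·sR = 18/29
mR = -1·sL + 0·sR = -18/37

18/37 18/29 18/29 -18/37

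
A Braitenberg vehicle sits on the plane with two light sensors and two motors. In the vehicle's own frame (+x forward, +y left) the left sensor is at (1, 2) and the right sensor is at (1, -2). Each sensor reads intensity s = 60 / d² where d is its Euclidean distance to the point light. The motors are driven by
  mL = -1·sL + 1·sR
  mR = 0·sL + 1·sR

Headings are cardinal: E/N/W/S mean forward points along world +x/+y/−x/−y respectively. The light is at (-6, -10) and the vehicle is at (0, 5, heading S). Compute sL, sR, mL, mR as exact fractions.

left sensor world pos  = (2, 4); dL² = 260
right sensor world pos = (-2, 4); dR² = 212
sL = 60/260 = 3/13
sR = 60/212 = 15/53
mL = -1·sL + 1·sR = 36/689
mR = 0·sL + 1·sR = 15/53

3/13 15/53 36/689 15/53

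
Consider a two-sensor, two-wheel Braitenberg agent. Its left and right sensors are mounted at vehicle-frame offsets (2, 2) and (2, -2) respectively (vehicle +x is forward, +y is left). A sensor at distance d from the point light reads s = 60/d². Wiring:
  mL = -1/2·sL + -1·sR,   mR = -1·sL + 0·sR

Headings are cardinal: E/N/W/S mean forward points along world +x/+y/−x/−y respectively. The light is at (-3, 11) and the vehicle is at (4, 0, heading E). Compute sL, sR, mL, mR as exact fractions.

10/27 6/25 -287/675 -10/27

left sensor world pos  = (6, 2); dL² = 162
right sensor world pos = (6, -2); dR² = 250
sL = 60/162 = 10/27
sR = 60/250 = 6/25
mL = -1/2·sL + -1·sR = -287/675
mR = -1·sL + 0·sR = -10/27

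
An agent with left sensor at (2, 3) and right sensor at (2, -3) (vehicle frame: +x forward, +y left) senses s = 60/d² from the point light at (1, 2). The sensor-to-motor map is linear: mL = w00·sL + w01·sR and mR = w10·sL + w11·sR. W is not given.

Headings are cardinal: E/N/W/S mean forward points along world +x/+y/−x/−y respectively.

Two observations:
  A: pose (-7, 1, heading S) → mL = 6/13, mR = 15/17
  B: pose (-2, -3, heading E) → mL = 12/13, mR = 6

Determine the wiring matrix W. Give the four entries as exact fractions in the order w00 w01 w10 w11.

obs A: pose=(-7,1,S) → sL=30/17, sR=6/13, mL=6/13, mR=15/17
obs B: pose=(-2,-3,E) → sL=12, sR=12/13, mL=12/13, mR=6
sensor matrix S = [[30/17, 6/13], [12, 12/13]]; det S = -864/221
solve [mL_A; mL_B] = S·[w00; w01] and [mR_A; mR_B] = S·[w10; w11]:
  w00 = 0, w01 = 1, w10 = 1/2, w11 = 0

0 1 1/2 0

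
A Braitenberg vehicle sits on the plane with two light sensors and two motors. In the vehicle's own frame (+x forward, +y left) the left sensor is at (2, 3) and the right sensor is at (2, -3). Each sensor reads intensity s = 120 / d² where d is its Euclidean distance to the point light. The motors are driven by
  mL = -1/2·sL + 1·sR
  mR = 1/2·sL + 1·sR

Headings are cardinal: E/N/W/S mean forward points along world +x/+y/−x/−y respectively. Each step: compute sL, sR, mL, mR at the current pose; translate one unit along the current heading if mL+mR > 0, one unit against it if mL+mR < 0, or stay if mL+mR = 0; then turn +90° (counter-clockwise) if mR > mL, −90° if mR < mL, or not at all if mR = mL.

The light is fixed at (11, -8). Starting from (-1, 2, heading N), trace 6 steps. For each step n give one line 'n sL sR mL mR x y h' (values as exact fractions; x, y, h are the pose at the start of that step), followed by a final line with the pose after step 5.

0 40/123 8/15 76/205 428/615 -1 2 N
1 6/13 15/49 48/637 342/637 -1 3 W
2 120/181 120/337 1500/60997 41940/60997 -2 3 S
3 12/29 12/17 246/493 450/493 -2 2 E
4 40/123 8/15 76/205 428/615 -1 2 N
5 6/13 15/49 48/637 342/637 -1 3 W
final -2 3 S

n=0: pose=(-1,2,N); sL=40/123, sR=8/15; mL=76/205, mR=428/615; mL+mR=16/15 → advance +1; mR−mL=40/123 → turn +1·90°
n=1: pose=(-1,3,W); sL=6/13, sR=15/49; mL=48/637, mR=342/637; mL+mR=30/49 → advance +1; mR−mL=6/13 → turn +1·90°
n=2: pose=(-2,3,S); sL=120/181, sR=120/337; mL=1500/60997, mR=41940/60997; mL+mR=240/337 → advance +1; mR−mL=120/181 → turn +1·90°
n=3: pose=(-2,2,E); sL=12/29, sR=12/17; mL=246/493, mR=450/493; mL+mR=24/17 → advance +1; mR−mL=12/29 → turn +1·90°
n=4: pose=(-1,2,N); sL=40/123, sR=8/15; mL=76/205, mR=428/615; mL+mR=16/15 → advance +1; mR−mL=40/123 → turn +1·90°
n=5: pose=(-1,3,W); sL=6/13, sR=15/49; mL=48/637, mR=342/637; mL+mR=30/49 → advance +1; mR−mL=6/13 → turn +1·90°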